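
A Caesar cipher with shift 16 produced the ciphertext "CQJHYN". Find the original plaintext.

Step 1: Reverse the shift by subtracting 16 from each letter position.
  C (position 2) -> position (2-16) mod 26 = 12 -> M
  Q (position 16) -> position (16-16) mod 26 = 0 -> A
  J (position 9) -> position (9-16) mod 26 = 19 -> T
  H (position 7) -> position (7-16) mod 26 = 17 -> R
  Y (position 24) -> position (24-16) mod 26 = 8 -> I
  N (position 13) -> position (13-16) mod 26 = 23 -> X
Decrypted message: MATRIX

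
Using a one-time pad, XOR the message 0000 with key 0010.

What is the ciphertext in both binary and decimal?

Step 1: Write out the XOR operation bit by bit:
  Message: 0000
  Key:     0010
  XOR:     0010
Step 2: Convert to decimal: 0010 = 2.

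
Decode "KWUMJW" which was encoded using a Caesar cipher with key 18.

Step 1: Reverse the shift by subtracting 18 from each letter position.
  K (position 10) -> position (10-18) mod 26 = 18 -> S
  W (position 22) -> position (22-18) mod 26 = 4 -> E
  U (position 20) -> position (20-18) mod 26 = 2 -> C
  M (position 12) -> position (12-18) mod 26 = 20 -> U
  J (position 9) -> position (9-18) mod 26 = 17 -> R
  W (position 22) -> position (22-18) mod 26 = 4 -> E
Decrypted message: SECURE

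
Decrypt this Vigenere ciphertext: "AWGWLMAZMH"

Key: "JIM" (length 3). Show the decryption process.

Step 1: Key 'JIM' has length 3. Extended key: JIMJIMJIMJ
Step 2: Decrypt each position:
  A(0) - J(9) = 17 = R
  W(22) - I(8) = 14 = O
  G(6) - M(12) = 20 = U
  W(22) - J(9) = 13 = N
  L(11) - I(8) = 3 = D
  M(12) - M(12) = 0 = A
  A(0) - J(9) = 17 = R
  Z(25) - I(8) = 17 = R
  M(12) - M(12) = 0 = A
  H(7) - J(9) = 24 = Y
Plaintext: ROUNDARRAY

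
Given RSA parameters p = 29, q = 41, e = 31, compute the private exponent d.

Step 1: n = 29 * 41 = 1189.
Step 2: phi(n) = 28 * 40 = 1120.
Step 3: Find d such that 31 * d = 1 (mod 1120).
Step 4: d = 31^(-1) mod 1120 = 831.
Verification: 31 * 831 = 25761 = 23 * 1120 + 1.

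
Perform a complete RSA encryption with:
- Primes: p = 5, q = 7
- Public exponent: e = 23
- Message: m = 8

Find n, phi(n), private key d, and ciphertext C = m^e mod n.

Step 1: n = 5 * 7 = 35.
Step 2: phi(n) = (5-1)(7-1) = 4 * 6 = 24.
Step 3: Find d = 23^(-1) mod 24 = 23.
  Verify: 23 * 23 = 529 = 1 (mod 24).
Step 4: C = 8^23 mod 35 = 22.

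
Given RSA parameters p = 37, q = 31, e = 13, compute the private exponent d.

Step 1: n = 37 * 31 = 1147.
Step 2: phi(n) = 36 * 30 = 1080.
Step 3: Find d such that 13 * d = 1 (mod 1080).
Step 4: d = 13^(-1) mod 1080 = 997.
Verification: 13 * 997 = 12961 = 12 * 1080 + 1.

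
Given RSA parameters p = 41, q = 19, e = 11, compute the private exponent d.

Step 1: n = 41 * 19 = 779.
Step 2: phi(n) = 40 * 18 = 720.
Step 3: Find d such that 11 * d = 1 (mod 720).
Step 4: d = 11^(-1) mod 720 = 131.
Verification: 11 * 131 = 1441 = 2 * 720 + 1.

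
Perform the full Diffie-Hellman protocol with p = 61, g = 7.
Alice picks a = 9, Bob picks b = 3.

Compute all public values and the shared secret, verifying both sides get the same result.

Step 1: A = g^a mod p = 7^9 mod 61 = 33.
Step 2: B = g^b mod p = 7^3 mod 61 = 38.
Step 3: Alice computes s = B^a mod p = 38^9 mod 61 = 8.
Step 4: Bob computes s = A^b mod p = 33^3 mod 61 = 8.
Both sides agree: shared secret = 8.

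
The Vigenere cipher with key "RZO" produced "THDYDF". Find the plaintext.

Step 1: Extend key: RZORZO
Step 2: Decrypt each letter (c - k) mod 26:
  T(19) - R(17) = (19-17) mod 26 = 2 = C
  H(7) - Z(25) = (7-25) mod 26 = 8 = I
  D(3) - O(14) = (3-14) mod 26 = 15 = P
  Y(24) - R(17) = (24-17) mod 26 = 7 = H
  D(3) - Z(25) = (3-25) mod 26 = 4 = E
  F(5) - O(14) = (5-14) mod 26 = 17 = R
Plaintext: CIPHER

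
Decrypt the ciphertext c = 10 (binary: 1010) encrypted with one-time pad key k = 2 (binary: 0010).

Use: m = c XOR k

Step 1: XOR ciphertext with key:
  Ciphertext: 1010
  Key:        0010
  XOR:        1000
Step 2: Plaintext = 1000 = 8 in decimal.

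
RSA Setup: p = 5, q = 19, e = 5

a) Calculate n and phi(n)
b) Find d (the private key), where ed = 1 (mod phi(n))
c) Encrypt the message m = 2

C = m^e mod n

Step 1: n = 5 * 19 = 95.
Step 2: phi(n) = (5-1)(19-1) = 4 * 18 = 72.
Step 3: Find d = 5^(-1) mod 72 = 29.
  Verify: 5 * 29 = 145 = 1 (mod 72).
Step 4: C = 2^5 mod 95 = 32.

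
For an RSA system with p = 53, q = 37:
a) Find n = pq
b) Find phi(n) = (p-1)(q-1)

Step 1: n = p * q = 53 * 37 = 1961.
Step 2: phi(n) = (p-1)(q-1) = 52 * 36 = 1872.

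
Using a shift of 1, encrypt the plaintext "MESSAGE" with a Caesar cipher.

Step 1: For each letter, shift forward by 1 positions (mod 26).
  M (position 12) -> position (12+1) mod 26 = 13 -> N
  E (position 4) -> position (4+1) mod 26 = 5 -> F
  S (position 18) -> position (18+1) mod 26 = 19 -> T
  S (position 18) -> position (18+1) mod 26 = 19 -> T
  A (position 0) -> position (0+1) mod 26 = 1 -> B
  G (position 6) -> position (6+1) mod 26 = 7 -> H
  E (position 4) -> position (4+1) mod 26 = 5 -> F
Result: NFTTBHF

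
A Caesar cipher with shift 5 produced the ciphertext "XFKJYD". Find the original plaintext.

Step 1: Reverse the shift by subtracting 5 from each letter position.
  X (position 23) -> position (23-5) mod 26 = 18 -> S
  F (position 5) -> position (5-5) mod 26 = 0 -> A
  K (position 10) -> position (10-5) mod 26 = 5 -> F
  J (position 9) -> position (9-5) mod 26 = 4 -> E
  Y (position 24) -> position (24-5) mod 26 = 19 -> T
  D (position 3) -> position (3-5) mod 26 = 24 -> Y
Decrypted message: SAFETY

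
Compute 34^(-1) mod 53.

Step 1: We need x such that 34 * x = 1 (mod 53).
Step 2: Using the extended Euclidean algorithm or trial:
  34 * 39 = 1326 = 25 * 53 + 1.
Step 3: Since 1326 mod 53 = 1, the inverse is x = 39.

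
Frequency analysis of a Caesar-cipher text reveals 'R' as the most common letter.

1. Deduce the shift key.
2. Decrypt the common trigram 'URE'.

Step 1: In English, 'E' is the most frequent letter (12.7%).
Step 2: The most frequent ciphertext letter is 'R' (position 17).
Step 3: Shift = (17 - 4) mod 26 = 13.
Step 4: Decrypt 'URE' by shifting back 13:
  U -> H
  R -> E
  E -> R
Step 5: 'URE' decrypts to 'HER'.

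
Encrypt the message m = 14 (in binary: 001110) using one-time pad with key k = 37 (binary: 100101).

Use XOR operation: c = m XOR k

Step 1: Write out the XOR operation bit by bit:
  Message: 001110
  Key:     100101
  XOR:     101011
Step 2: Convert to decimal: 101011 = 43.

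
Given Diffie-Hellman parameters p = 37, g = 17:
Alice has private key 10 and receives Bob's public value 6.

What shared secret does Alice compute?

Step 1: s = B^a mod p = 6^10 mod 37.
  6^1 mod 37 = 6
  6^2 mod 37 = (6 * 6) mod 37 = 36
  6^3 mod 37 = (36 * 6) mod 37 = 31
  6^4 mod 37 = (31 * 6) mod 37 = 1
  6^5 mod 37 = (1 * 6) mod 37 = 6
  6^6 mod 37 = (6 * 6) mod 37 = 36
  6^7 mod 37 = (36 * 6) mod 37 = 31
  6^8 mod 37 = (31 * 6) mod 37 = 1
  6^9 mod 37 = (1 * 6) mod 37 = 6
  6^10 mod 37 = (6 * 6) mod 37 = 36
Result: shared secret = 36.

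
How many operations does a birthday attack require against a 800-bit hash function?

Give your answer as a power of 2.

Step 1: The birthday paradox gives collision probability ~50% after sqrt(2^n) = 2^(n/2) hashes.
Step 2: For 800-bit output: 2^(800/2) = 2^400.
Step 3: Approximately 2^400 hash computations needed.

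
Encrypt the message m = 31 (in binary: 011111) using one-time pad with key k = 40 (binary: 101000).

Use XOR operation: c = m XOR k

Step 1: Write out the XOR operation bit by bit:
  Message: 011111
  Key:     101000
  XOR:     110111
Step 2: Convert to decimal: 110111 = 55.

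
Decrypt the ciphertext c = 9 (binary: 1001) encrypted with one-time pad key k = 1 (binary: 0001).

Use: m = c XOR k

Step 1: XOR ciphertext with key:
  Ciphertext: 1001
  Key:        0001
  XOR:        1000
Step 2: Plaintext = 1000 = 8 in decimal.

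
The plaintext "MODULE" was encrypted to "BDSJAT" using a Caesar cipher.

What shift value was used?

Step 1: Compare first letters: M (position 12) -> B (position 1).
Step 2: Shift = (1 - 12) mod 26 = 15.
The shift value is 15.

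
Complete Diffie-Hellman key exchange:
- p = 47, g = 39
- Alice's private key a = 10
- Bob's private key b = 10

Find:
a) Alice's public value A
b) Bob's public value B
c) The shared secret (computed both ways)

Step 1: A = g^a mod p = 39^10 mod 47 = 34.
Step 2: B = g^b mod p = 39^10 mod 47 = 34.
Step 3: Alice computes s = B^a mod p = 34^10 mod 47 = 2.
Step 4: Bob computes s = A^b mod p = 34^10 mod 47 = 2.
Both sides agree: shared secret = 2.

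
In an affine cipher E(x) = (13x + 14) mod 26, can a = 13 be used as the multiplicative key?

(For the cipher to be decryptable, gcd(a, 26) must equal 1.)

Step 1: Compute gcd(13, 26).
Step 2: gcd(13, 26) = 13.
Since gcd = 13 != 1, 13 shares a common factor with 26, so it cannot be used.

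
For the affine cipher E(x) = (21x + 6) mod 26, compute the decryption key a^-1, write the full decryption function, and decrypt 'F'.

Step 1: Find a^-1, the modular inverse of 21 mod 26.
Step 2: We need 21 * a^-1 = 1 (mod 26).
Step 3: 21 * 5 = 105 = 4 * 26 + 1, so a^-1 = 5.
Step 4: D(y) = 5(y - 6) mod 26.
Step 5: Apply to 'F' (y = 5): D(5) = 5 * (5 - 6) mod 26 = 5 * -1 mod 26 = 21 -> 'V'.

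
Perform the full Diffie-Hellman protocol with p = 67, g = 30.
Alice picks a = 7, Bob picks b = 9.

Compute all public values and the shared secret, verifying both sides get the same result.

Step 1: A = g^a mod p = 30^7 mod 67 = 30.
Step 2: B = g^b mod p = 30^9 mod 67 = 66.
Step 3: Alice computes s = B^a mod p = 66^7 mod 67 = 66.
Step 4: Bob computes s = A^b mod p = 30^9 mod 67 = 66.
Both sides agree: shared secret = 66.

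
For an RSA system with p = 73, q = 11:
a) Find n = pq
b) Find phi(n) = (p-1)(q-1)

Step 1: n = p * q = 73 * 11 = 803.
Step 2: phi(n) = (p-1)(q-1) = 72 * 10 = 720.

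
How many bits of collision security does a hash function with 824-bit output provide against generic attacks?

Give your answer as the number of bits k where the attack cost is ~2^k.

Step 1: The hash has a 824-bit output.
Step 2: Collision resistance means it should be infeasible to find any x != y with h(x) = h(y).
By the birthday bound, a generic collision search succeeds after about sqrt(2^824) = 2^(824/2) = 2^412 evaluations.
Step 3: Security level = 412 bits.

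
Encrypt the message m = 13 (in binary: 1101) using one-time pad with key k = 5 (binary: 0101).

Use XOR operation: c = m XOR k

Step 1: Write out the XOR operation bit by bit:
  Message: 1101
  Key:     0101
  XOR:     1000
Step 2: Convert to decimal: 1000 = 8.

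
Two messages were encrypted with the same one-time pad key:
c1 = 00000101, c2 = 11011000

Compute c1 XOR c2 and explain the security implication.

Step 1: c1 XOR c2 = (m1 XOR k) XOR (m2 XOR k).
Step 2: By XOR associativity/commutativity: = m1 XOR m2 XOR k XOR k = m1 XOR m2.
Step 3: 00000101 XOR 11011000 = 11011101 = 221.
Step 4: The key cancels out! An attacker learns m1 XOR m2 = 221, revealing the relationship between plaintexts.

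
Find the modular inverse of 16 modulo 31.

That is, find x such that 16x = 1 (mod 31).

Step 1: We need x such that 16 * x = 1 (mod 31).
Step 2: Using the extended Euclidean algorithm or trial:
  16 * 2 = 32 = 1 * 31 + 1.
Step 3: Since 32 mod 31 = 1, the inverse is x = 2.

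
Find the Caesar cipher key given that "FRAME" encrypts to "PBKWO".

Step 1: Compare first letters: F (position 5) -> P (position 15).
Step 2: Shift = (15 - 5) mod 26 = 10.
The shift value is 10.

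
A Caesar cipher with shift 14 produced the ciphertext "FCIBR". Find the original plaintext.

Step 1: Reverse the shift by subtracting 14 from each letter position.
  F (position 5) -> position (5-14) mod 26 = 17 -> R
  C (position 2) -> position (2-14) mod 26 = 14 -> O
  I (position 8) -> position (8-14) mod 26 = 20 -> U
  B (position 1) -> position (1-14) mod 26 = 13 -> N
  R (position 17) -> position (17-14) mod 26 = 3 -> D
Decrypted message: ROUND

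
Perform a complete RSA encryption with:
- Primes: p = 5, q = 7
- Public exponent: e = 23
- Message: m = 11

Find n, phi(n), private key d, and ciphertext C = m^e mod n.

Step 1: n = 5 * 7 = 35.
Step 2: phi(n) = (5-1)(7-1) = 4 * 6 = 24.
Step 3: Find d = 23^(-1) mod 24 = 23.
  Verify: 23 * 23 = 529 = 1 (mod 24).
Step 4: C = 11^23 mod 35 = 16.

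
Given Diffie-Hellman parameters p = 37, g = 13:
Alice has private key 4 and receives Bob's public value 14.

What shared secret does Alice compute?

Step 1: s = B^a mod p = 14^4 mod 37.
  14^1 mod 37 = 14
  14^2 mod 37 = (14 * 14) mod 37 = 11
  14^3 mod 37 = (11 * 14) mod 37 = 6
  14^4 mod 37 = (6 * 14) mod 37 = 10
Result: shared secret = 10.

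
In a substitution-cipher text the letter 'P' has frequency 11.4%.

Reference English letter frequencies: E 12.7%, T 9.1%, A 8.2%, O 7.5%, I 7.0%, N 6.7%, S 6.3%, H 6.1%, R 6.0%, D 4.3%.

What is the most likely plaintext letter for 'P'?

Step 1: The observed frequency is 11.4%.
Step 2: Compare with English frequencies:
  E: 12.7% (difference: 1.3%) <-- closest
  T: 9.1% (difference: 2.3%)
  A: 8.2% (difference: 3.2%)
  O: 7.5% (difference: 3.9%)
  I: 7.0% (difference: 4.4%)
  N: 6.7% (difference: 4.7%)
  S: 6.3% (difference: 5.1%)
  H: 6.1% (difference: 5.3%)
  R: 6.0% (difference: 5.4%)
  D: 4.3% (difference: 7.1%)
Step 3: 'P' most likely represents 'E' (frequency 12.7%).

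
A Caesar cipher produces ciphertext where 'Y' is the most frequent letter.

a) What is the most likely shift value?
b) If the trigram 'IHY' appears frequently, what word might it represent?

Step 1: In English, 'E' is the most frequent letter (12.7%).
Step 2: The most frequent ciphertext letter is 'Y' (position 24).
Step 3: Shift = (24 - 4) mod 26 = 20.
Step 4: Decrypt 'IHY' by shifting back 20:
  I -> O
  H -> N
  Y -> E
Step 5: 'IHY' decrypts to 'ONE'.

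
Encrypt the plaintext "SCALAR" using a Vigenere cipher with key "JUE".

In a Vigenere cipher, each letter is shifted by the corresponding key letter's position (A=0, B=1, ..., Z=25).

Step 1: Repeat key to match plaintext length:
  Plaintext: SCALAR
  Key:       JUEJUE
Step 2: Encrypt each letter:
  S(18) + J(9) = (18+9) mod 26 = 1 = B
  C(2) + U(20) = (2+20) mod 26 = 22 = W
  A(0) + E(4) = (0+4) mod 26 = 4 = E
  L(11) + J(9) = (11+9) mod 26 = 20 = U
  A(0) + U(20) = (0+20) mod 26 = 20 = U
  R(17) + E(4) = (17+4) mod 26 = 21 = V
Ciphertext: BWEUUV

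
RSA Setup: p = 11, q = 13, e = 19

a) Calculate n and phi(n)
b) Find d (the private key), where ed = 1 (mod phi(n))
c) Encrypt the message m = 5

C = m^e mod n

Step 1: n = 11 * 13 = 143.
Step 2: phi(n) = (11-1)(13-1) = 10 * 12 = 120.
Step 3: Find d = 19^(-1) mod 120 = 19.
  Verify: 19 * 19 = 361 = 1 (mod 120).
Step 4: C = 5^19 mod 143 = 86.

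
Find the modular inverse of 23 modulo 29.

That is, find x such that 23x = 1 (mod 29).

Step 1: We need x such that 23 * x = 1 (mod 29).
Step 2: Using the extended Euclidean algorithm or trial:
  23 * 24 = 552 = 19 * 29 + 1.
Step 3: Since 552 mod 29 = 1, the inverse is x = 24.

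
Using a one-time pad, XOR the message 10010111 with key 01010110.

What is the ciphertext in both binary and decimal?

Step 1: Write out the XOR operation bit by bit:
  Message: 10010111
  Key:     01010110
  XOR:     11000001
Step 2: Convert to decimal: 11000001 = 193.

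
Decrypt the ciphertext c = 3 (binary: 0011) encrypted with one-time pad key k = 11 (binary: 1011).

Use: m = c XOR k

Step 1: XOR ciphertext with key:
  Ciphertext: 0011
  Key:        1011
  XOR:        1000
Step 2: Plaintext = 1000 = 8 in decimal.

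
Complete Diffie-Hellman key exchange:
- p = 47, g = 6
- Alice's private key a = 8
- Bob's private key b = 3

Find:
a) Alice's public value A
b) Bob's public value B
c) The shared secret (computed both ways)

Step 1: A = g^a mod p = 6^8 mod 47 = 24.
Step 2: B = g^b mod p = 6^3 mod 47 = 28.
Step 3: Alice computes s = B^a mod p = 28^8 mod 47 = 6.
Step 4: Bob computes s = A^b mod p = 24^3 mod 47 = 6.
Both sides agree: shared secret = 6.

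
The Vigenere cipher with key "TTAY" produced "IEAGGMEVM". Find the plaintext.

Step 1: Extend key: TTAYTTAYT
Step 2: Decrypt each letter (c - k) mod 26:
  I(8) - T(19) = (8-19) mod 26 = 15 = P
  E(4) - T(19) = (4-19) mod 26 = 11 = L
  A(0) - A(0) = (0-0) mod 26 = 0 = A
  G(6) - Y(24) = (6-24) mod 26 = 8 = I
  G(6) - T(19) = (6-19) mod 26 = 13 = N
  M(12) - T(19) = (12-19) mod 26 = 19 = T
  E(4) - A(0) = (4-0) mod 26 = 4 = E
  V(21) - Y(24) = (21-24) mod 26 = 23 = X
  M(12) - T(19) = (12-19) mod 26 = 19 = T
Plaintext: PLAINTEXT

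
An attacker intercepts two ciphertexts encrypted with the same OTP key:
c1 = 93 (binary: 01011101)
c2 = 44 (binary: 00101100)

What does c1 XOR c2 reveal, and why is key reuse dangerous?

Step 1: c1 XOR c2 = (m1 XOR k) XOR (m2 XOR k).
Step 2: By XOR associativity/commutativity: = m1 XOR m2 XOR k XOR k = m1 XOR m2.
Step 3: 01011101 XOR 00101100 = 01110001 = 113.
Step 4: The key cancels out! An attacker learns m1 XOR m2 = 113, revealing the relationship between plaintexts.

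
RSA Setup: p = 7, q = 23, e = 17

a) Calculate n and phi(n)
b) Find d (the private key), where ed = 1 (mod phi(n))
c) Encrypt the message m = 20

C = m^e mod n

Step 1: n = 7 * 23 = 161.
Step 2: phi(n) = (7-1)(23-1) = 6 * 22 = 132.
Step 3: Find d = 17^(-1) mod 132 = 101.
  Verify: 17 * 101 = 1717 = 1 (mod 132).
Step 4: C = 20^17 mod 161 = 76.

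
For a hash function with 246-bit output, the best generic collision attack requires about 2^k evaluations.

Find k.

Step 1: The hash has a 246-bit output.
Step 2: Collision resistance means it should be infeasible to find any x != y with h(x) = h(y).
By the birthday bound, a generic collision search succeeds after about sqrt(2^246) = 2^(246/2) = 2^123 evaluations.
Step 3: Security level = 123 bits.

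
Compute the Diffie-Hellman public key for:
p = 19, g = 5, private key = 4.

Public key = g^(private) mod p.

Step 1: A = g^a mod p = 5^4 mod 19.
  5^1 mod 19 = 5
  5^2 mod 19 = (5 * 5) mod 19 = 6
  5^3 mod 19 = (6 * 5) mod 19 = 11
  5^4 mod 19 = (11 * 5) mod 19 = 17
Result: A = 17.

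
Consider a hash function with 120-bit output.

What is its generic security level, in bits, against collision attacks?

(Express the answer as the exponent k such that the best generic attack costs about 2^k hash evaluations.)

Step 1: The hash has a 120-bit output.
Step 2: Collision resistance means it should be infeasible to find any x != y with h(x) = h(y).
By the birthday bound, a generic collision search succeeds after about sqrt(2^120) = 2^(120/2) = 2^60 evaluations.
Step 3: Security level = 60 bits.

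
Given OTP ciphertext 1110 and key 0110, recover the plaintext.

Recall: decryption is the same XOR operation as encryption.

Step 1: XOR ciphertext with key:
  Ciphertext: 1110
  Key:        0110
  XOR:        1000
Step 2: Plaintext = 1000 = 8 in decimal.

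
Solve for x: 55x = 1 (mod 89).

Step 1: We need x such that 55 * x = 1 (mod 89).
Step 2: Using the extended Euclidean algorithm or trial:
  55 * 34 = 1870 = 21 * 89 + 1.
Step 3: Since 1870 mod 89 = 1, the inverse is x = 34.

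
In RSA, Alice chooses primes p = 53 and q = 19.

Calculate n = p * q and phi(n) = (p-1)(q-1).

Step 1: n = p * q = 53 * 19 = 1007.
Step 2: phi(n) = (p-1)(q-1) = 52 * 18 = 936.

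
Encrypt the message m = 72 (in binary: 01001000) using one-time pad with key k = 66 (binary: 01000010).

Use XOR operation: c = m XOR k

Step 1: Write out the XOR operation bit by bit:
  Message: 01001000
  Key:     01000010
  XOR:     00001010
Step 2: Convert to decimal: 00001010 = 10.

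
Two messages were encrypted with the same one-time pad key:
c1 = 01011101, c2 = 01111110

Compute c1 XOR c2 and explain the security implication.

Step 1: c1 XOR c2 = (m1 XOR k) XOR (m2 XOR k).
Step 2: By XOR associativity/commutativity: = m1 XOR m2 XOR k XOR k = m1 XOR m2.
Step 3: 01011101 XOR 01111110 = 00100011 = 35.
Step 4: The key cancels out! An attacker learns m1 XOR m2 = 35, revealing the relationship between plaintexts.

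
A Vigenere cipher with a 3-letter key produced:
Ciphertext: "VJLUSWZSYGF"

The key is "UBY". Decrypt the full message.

Step 1: Key 'UBY' has length 3. Extended key: UBYUBYUBYUB
Step 2: Decrypt each position:
  V(21) - U(20) = 1 = B
  J(9) - B(1) = 8 = I
  L(11) - Y(24) = 13 = N
  U(20) - U(20) = 0 = A
  S(18) - B(1) = 17 = R
  W(22) - Y(24) = 24 = Y
  Z(25) - U(20) = 5 = F
  S(18) - B(1) = 17 = R
  Y(24) - Y(24) = 0 = A
  G(6) - U(20) = 12 = M
  F(5) - B(1) = 4 = E
Plaintext: BINARYFRAME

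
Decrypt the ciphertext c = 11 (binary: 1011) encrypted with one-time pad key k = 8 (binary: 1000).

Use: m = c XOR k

Step 1: XOR ciphertext with key:
  Ciphertext: 1011
  Key:        1000
  XOR:        0011
Step 2: Plaintext = 0011 = 3 in decimal.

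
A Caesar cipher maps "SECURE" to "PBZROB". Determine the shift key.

Step 1: Compare first letters: S (position 18) -> P (position 15).
Step 2: Shift = (15 - 18) mod 26 = 23.
The shift value is 23.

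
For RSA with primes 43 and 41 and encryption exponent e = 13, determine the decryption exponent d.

Step 1: n = 43 * 41 = 1763.
Step 2: phi(n) = 42 * 40 = 1680.
Step 3: Find d such that 13 * d = 1 (mod 1680).
Step 4: d = 13^(-1) mod 1680 = 517.
Verification: 13 * 517 = 6721 = 4 * 1680 + 1.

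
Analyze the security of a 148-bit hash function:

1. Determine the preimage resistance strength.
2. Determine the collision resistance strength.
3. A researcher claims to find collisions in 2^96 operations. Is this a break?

Step 1: Preimage resistance requires brute-force of 2^148 operations.
Step 2: Collision resistance (birthday bound) = 2^(148/2) = 2^74.
Step 3: The claimed attack costs 2^96 operations.
Step 4: Since 2^96 >= 2^74, the claimed attack is no faster than the generic birthday attack, so this does not break collision resistance.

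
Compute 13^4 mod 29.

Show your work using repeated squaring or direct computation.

Step 1: Compute 13^4 mod 29 step by step, reducing modulo 29 at each step.
  13^1 mod 29 = 13
  13^2 mod 29 = (13 * 13) mod 29 = 24
  13^3 mod 29 = (24 * 13) mod 29 = 22
  13^4 mod 29 = (22 * 13) mod 29 = 25
Step 2: Result = 25.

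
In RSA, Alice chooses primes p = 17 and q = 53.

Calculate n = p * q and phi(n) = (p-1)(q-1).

Step 1: n = p * q = 17 * 53 = 901.
Step 2: phi(n) = (p-1)(q-1) = 16 * 52 = 832.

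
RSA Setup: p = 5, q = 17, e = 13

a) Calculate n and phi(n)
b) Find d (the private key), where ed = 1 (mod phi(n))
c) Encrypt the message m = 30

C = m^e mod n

Step 1: n = 5 * 17 = 85.
Step 2: phi(n) = (5-1)(17-1) = 4 * 16 = 64.
Step 3: Find d = 13^(-1) mod 64 = 5.
  Verify: 13 * 5 = 65 = 1 (mod 64).
Step 4: C = 30^13 mod 85 = 30.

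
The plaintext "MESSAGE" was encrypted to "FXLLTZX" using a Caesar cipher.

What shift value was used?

Step 1: Compare first letters: M (position 12) -> F (position 5).
Step 2: Shift = (5 - 12) mod 26 = 19.
The shift value is 19.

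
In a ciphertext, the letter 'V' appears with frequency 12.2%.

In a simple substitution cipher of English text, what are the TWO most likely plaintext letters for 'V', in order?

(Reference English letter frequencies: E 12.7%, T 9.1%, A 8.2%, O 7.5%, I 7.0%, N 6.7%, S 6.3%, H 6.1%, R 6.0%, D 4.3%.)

Step 1: Observed frequency of 'V' is 12.2%.
Step 2: Compute distances to each reference frequency and sort:
  E (12.7%): difference = 0.5% <-- BEST
  T (9.1%): difference = 3.1% <-- RUNNER-UP
  A (8.2%): difference = 4.0%
  O (7.5%): difference = 4.7%
  I (7.0%): difference = 5.2%
Step 3: Most likely is 'E' (12.7%, diff 0.5%); second most likely is 'T' (9.1%, diff 3.1%).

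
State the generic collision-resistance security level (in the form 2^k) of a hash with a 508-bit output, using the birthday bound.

Step 1: The birthday paradox gives collision probability ~50% after sqrt(2^n) = 2^(n/2) hashes.
Step 2: For 508-bit output: 2^(508/2) = 2^254.
Step 3: Approximately 2^254 hash computations needed.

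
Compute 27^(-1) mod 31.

Step 1: We need x such that 27 * x = 1 (mod 31).
Step 2: Using the extended Euclidean algorithm or trial:
  27 * 23 = 621 = 20 * 31 + 1.
Step 3: Since 621 mod 31 = 1, the inverse is x = 23.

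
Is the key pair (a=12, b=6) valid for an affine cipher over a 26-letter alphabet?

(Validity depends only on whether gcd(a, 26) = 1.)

Step 1: Compute gcd(12, 26).
Step 2: gcd(12, 26) = 2.
Since gcd = 2 != 1, 12 shares a common factor with 26, so it cannot be used.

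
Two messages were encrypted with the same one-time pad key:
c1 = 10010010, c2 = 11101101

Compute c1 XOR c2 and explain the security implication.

Step 1: c1 XOR c2 = (m1 XOR k) XOR (m2 XOR k).
Step 2: By XOR associativity/commutativity: = m1 XOR m2 XOR k XOR k = m1 XOR m2.
Step 3: 10010010 XOR 11101101 = 01111111 = 127.
Step 4: The key cancels out! An attacker learns m1 XOR m2 = 127, revealing the relationship between plaintexts.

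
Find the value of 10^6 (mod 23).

Step 1: Compute 10^6 mod 23 step by step, reducing modulo 23 at each step.
  10^1 mod 23 = 10
  10^2 mod 23 = (10 * 10) mod 23 = 8
  10^3 mod 23 = (8 * 10) mod 23 = 11
  10^4 mod 23 = (11 * 10) mod 23 = 18
  10^5 mod 23 = (18 * 10) mod 23 = 19
  10^6 mod 23 = (19 * 10) mod 23 = 6
Step 2: Result = 6.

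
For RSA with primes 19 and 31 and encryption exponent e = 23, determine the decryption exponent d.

Step 1: n = 19 * 31 = 589.
Step 2: phi(n) = 18 * 30 = 540.
Step 3: Find d such that 23 * d = 1 (mod 540).
Step 4: d = 23^(-1) mod 540 = 47.
Verification: 23 * 47 = 1081 = 2 * 540 + 1.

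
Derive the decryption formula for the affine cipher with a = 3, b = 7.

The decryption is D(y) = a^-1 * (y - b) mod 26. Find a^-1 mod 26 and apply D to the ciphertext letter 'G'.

Step 1: Find a^-1, the modular inverse of 3 mod 26.
Step 2: We need 3 * a^-1 = 1 (mod 26).
Step 3: 3 * 9 = 27 = 1 * 26 + 1, so a^-1 = 9.
Step 4: D(y) = 9(y - 7) mod 26.
Step 5: Apply to 'G' (y = 6): D(6) = 9 * (6 - 7) mod 26 = 9 * -1 mod 26 = 17 -> 'R'.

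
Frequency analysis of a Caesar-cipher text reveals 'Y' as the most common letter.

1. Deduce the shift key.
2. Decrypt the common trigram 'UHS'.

Step 1: In English, 'E' is the most frequent letter (12.7%).
Step 2: The most frequent ciphertext letter is 'Y' (position 24).
Step 3: Shift = (24 - 4) mod 26 = 20.
Step 4: Decrypt 'UHS' by shifting back 20:
  U -> A
  H -> N
  S -> Y
Step 5: 'UHS' decrypts to 'ANY'.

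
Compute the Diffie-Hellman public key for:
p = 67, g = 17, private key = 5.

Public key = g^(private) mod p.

Step 1: A = g^a mod p = 17^5 mod 67.
  17^1 mod 67 = 17
  17^2 mod 67 = (17 * 17) mod 67 = 21
  17^3 mod 67 = (21 * 17) mod 67 = 22
  17^4 mod 67 = (22 * 17) mod 67 = 39
  17^5 mod 67 = (39 * 17) mod 67 = 60
Result: A = 60.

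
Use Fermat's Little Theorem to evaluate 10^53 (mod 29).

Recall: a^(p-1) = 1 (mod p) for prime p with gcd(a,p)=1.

Step 1: Since 29 is prime, by Fermat's Little Theorem: 10^28 = 1 (mod 29).
Step 2: Reduce exponent: 53 mod 28 = 25.
Step 3: So 10^53 = 10^25 (mod 29).
Step 4: 10^25 mod 29 = 27.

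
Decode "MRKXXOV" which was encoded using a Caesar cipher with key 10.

Step 1: Reverse the shift by subtracting 10 from each letter position.
  M (position 12) -> position (12-10) mod 26 = 2 -> C
  R (position 17) -> position (17-10) mod 26 = 7 -> H
  K (position 10) -> position (10-10) mod 26 = 0 -> A
  X (position 23) -> position (23-10) mod 26 = 13 -> N
  X (position 23) -> position (23-10) mod 26 = 13 -> N
  O (position 14) -> position (14-10) mod 26 = 4 -> E
  V (position 21) -> position (21-10) mod 26 = 11 -> L
Decrypted message: CHANNEL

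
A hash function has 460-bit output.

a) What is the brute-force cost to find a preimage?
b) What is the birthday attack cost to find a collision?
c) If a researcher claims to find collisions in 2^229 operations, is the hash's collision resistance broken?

Step 1: Preimage resistance requires brute-force of 2^460 operations.
Step 2: Collision resistance (birthday bound) = 2^(460/2) = 2^230.
Step 3: The claimed attack costs 2^229 operations.
Step 4: Since 2^229 < 2^230, the claimed attack beats the generic birthday bound, so collision resistance is broken.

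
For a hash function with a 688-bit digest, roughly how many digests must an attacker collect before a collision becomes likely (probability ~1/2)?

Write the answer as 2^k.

Step 1: The birthday paradox gives collision probability ~50% after sqrt(2^n) = 2^(n/2) hashes.
Step 2: For 688-bit output: 2^(688/2) = 2^344.
Step 3: Approximately 2^344 hash computations needed.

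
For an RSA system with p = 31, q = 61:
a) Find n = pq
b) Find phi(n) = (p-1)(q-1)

Step 1: n = p * q = 31 * 61 = 1891.
Step 2: phi(n) = (p-1)(q-1) = 30 * 60 = 1800.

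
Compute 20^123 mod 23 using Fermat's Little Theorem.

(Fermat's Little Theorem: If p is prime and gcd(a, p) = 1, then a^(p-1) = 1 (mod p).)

Step 1: Since 23 is prime, by Fermat's Little Theorem: 20^22 = 1 (mod 23).
Step 2: Reduce exponent: 123 mod 22 = 13.
Step 3: So 20^123 = 20^13 (mod 23).
Step 4: 20^13 mod 23 = 14.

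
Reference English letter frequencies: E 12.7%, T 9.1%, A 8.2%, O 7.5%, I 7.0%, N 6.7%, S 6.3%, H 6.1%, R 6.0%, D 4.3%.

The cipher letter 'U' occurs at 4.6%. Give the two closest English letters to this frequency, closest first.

Step 1: Observed frequency of 'U' is 4.6%.
Step 2: Compute distances to each reference frequency and sort:
  D (4.3%): difference = 0.3% <-- BEST
  R (6.0%): difference = 1.4% <-- RUNNER-UP
  H (6.1%): difference = 1.5%
  S (6.3%): difference = 1.7%
  N (6.7%): difference = 2.1%
Step 3: Most likely is 'D' (4.3%, diff 0.3%); second most likely is 'R' (6.0%, diff 1.4%).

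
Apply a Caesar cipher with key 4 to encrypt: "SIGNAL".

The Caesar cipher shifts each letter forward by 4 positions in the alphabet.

Step 1: For each letter, shift forward by 4 positions (mod 26).
  S (position 18) -> position (18+4) mod 26 = 22 -> W
  I (position 8) -> position (8+4) mod 26 = 12 -> M
  G (position 6) -> position (6+4) mod 26 = 10 -> K
  N (position 13) -> position (13+4) mod 26 = 17 -> R
  A (position 0) -> position (0+4) mod 26 = 4 -> E
  L (position 11) -> position (11+4) mod 26 = 15 -> P
Result: WMKREP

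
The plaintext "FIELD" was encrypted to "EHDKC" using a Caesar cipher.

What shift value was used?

Step 1: Compare first letters: F (position 5) -> E (position 4).
Step 2: Shift = (4 - 5) mod 26 = 25.
The shift value is 25.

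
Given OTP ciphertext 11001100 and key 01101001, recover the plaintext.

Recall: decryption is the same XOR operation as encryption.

Step 1: XOR ciphertext with key:
  Ciphertext: 11001100
  Key:        01101001
  XOR:        10100101
Step 2: Plaintext = 10100101 = 165 in decimal.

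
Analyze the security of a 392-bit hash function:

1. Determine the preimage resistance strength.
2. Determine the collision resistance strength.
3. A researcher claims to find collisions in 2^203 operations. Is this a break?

Step 1: Preimage resistance requires brute-force of 2^392 operations.
Step 2: Collision resistance (birthday bound) = 2^(392/2) = 2^196.
Step 3: The claimed attack costs 2^203 operations.
Step 4: Since 2^203 >= 2^196, the claimed attack is no faster than the generic birthday attack, so this does not break collision resistance.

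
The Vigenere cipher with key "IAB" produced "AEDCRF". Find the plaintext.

Step 1: Extend key: IABIAB
Step 2: Decrypt each letter (c - k) mod 26:
  A(0) - I(8) = (0-8) mod 26 = 18 = S
  E(4) - A(0) = (4-0) mod 26 = 4 = E
  D(3) - B(1) = (3-1) mod 26 = 2 = C
  C(2) - I(8) = (2-8) mod 26 = 20 = U
  R(17) - A(0) = (17-0) mod 26 = 17 = R
  F(5) - B(1) = (5-1) mod 26 = 4 = E
Plaintext: SECURE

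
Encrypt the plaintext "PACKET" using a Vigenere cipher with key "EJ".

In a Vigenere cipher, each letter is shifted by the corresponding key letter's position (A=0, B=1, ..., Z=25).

Step 1: Repeat key to match plaintext length:
  Plaintext: PACKET
  Key:       EJEJEJ
Step 2: Encrypt each letter:
  P(15) + E(4) = (15+4) mod 26 = 19 = T
  A(0) + J(9) = (0+9) mod 26 = 9 = J
  C(2) + E(4) = (2+4) mod 26 = 6 = G
  K(10) + J(9) = (10+9) mod 26 = 19 = T
  E(4) + E(4) = (4+4) mod 26 = 8 = I
  T(19) + J(9) = (19+9) mod 26 = 2 = C
Ciphertext: TJGTIC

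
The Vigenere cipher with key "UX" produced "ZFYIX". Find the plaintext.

Step 1: Extend key: UXUXU
Step 2: Decrypt each letter (c - k) mod 26:
  Z(25) - U(20) = (25-20) mod 26 = 5 = F
  F(5) - X(23) = (5-23) mod 26 = 8 = I
  Y(24) - U(20) = (24-20) mod 26 = 4 = E
  I(8) - X(23) = (8-23) mod 26 = 11 = L
  X(23) - U(20) = (23-20) mod 26 = 3 = D
Plaintext: FIELD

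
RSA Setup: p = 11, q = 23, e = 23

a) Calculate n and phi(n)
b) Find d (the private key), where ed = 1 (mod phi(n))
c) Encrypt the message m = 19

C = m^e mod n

Step 1: n = 11 * 23 = 253.
Step 2: phi(n) = (11-1)(23-1) = 10 * 22 = 220.
Step 3: Find d = 23^(-1) mod 220 = 67.
  Verify: 23 * 67 = 1541 = 1 (mod 220).
Step 4: C = 19^23 mod 253 = 226.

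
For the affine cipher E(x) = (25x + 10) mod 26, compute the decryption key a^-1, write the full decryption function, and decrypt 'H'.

Step 1: Find a^-1, the modular inverse of 25 mod 26.
Step 2: We need 25 * a^-1 = 1 (mod 26).
Step 3: 25 * 25 = 625 = 24 * 26 + 1, so a^-1 = 25.
Step 4: D(y) = 25(y - 10) mod 26.
Step 5: Apply to 'H' (y = 7): D(7) = 25 * (7 - 10) mod 26 = 25 * -3 mod 26 = 3 -> 'D'.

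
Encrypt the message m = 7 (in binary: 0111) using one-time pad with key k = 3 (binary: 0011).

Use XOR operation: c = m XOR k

Step 1: Write out the XOR operation bit by bit:
  Message: 0111
  Key:     0011
  XOR:     0100
Step 2: Convert to decimal: 0100 = 4.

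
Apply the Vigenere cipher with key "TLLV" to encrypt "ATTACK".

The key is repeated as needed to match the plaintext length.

Step 1: Repeat key to match plaintext length:
  Plaintext: ATTACK
  Key:       TLLVTL
Step 2: Encrypt each letter:
  A(0) + T(19) = (0+19) mod 26 = 19 = T
  T(19) + L(11) = (19+11) mod 26 = 4 = E
  T(19) + L(11) = (19+11) mod 26 = 4 = E
  A(0) + V(21) = (0+21) mod 26 = 21 = V
  C(2) + T(19) = (2+19) mod 26 = 21 = V
  K(10) + L(11) = (10+11) mod 26 = 21 = V
Ciphertext: TEEVVV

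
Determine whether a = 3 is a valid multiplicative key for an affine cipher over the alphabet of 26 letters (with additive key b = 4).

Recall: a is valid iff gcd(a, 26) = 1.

Step 1: Compute gcd(3, 26).
Step 2: gcd(3, 26) = 1.
Since gcd = 1, 3 is coprime with 26, so it is a valid key.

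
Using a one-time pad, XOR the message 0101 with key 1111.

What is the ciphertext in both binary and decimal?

Step 1: Write out the XOR operation bit by bit:
  Message: 0101
  Key:     1111
  XOR:     1010
Step 2: Convert to decimal: 1010 = 10.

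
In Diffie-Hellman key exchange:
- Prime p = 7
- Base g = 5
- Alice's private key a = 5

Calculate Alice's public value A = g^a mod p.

Step 1: A = g^a mod p = 5^5 mod 7.
  5^1 mod 7 = 5
  5^2 mod 7 = (5 * 5) mod 7 = 4
  5^3 mod 7 = (4 * 5) mod 7 = 6
  5^4 mod 7 = (6 * 5) mod 7 = 2
  5^5 mod 7 = (2 * 5) mod 7 = 3
Result: A = 3.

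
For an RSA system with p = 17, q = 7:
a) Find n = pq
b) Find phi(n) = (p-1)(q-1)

Step 1: n = p * q = 17 * 7 = 119.
Step 2: phi(n) = (p-1)(q-1) = 16 * 6 = 96.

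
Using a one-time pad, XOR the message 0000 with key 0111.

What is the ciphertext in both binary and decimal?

Step 1: Write out the XOR operation bit by bit:
  Message: 0000
  Key:     0111
  XOR:     0111
Step 2: Convert to decimal: 0111 = 7.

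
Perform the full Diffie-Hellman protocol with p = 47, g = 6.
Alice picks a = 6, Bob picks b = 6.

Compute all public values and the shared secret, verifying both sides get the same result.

Step 1: A = g^a mod p = 6^6 mod 47 = 32.
Step 2: B = g^b mod p = 6^6 mod 47 = 32.
Step 3: Alice computes s = B^a mod p = 32^6 mod 47 = 34.
Step 4: Bob computes s = A^b mod p = 32^6 mod 47 = 34.
Both sides agree: shared secret = 34.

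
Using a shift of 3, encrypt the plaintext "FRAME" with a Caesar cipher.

Step 1: For each letter, shift forward by 3 positions (mod 26).
  F (position 5) -> position (5+3) mod 26 = 8 -> I
  R (position 17) -> position (17+3) mod 26 = 20 -> U
  A (position 0) -> position (0+3) mod 26 = 3 -> D
  M (position 12) -> position (12+3) mod 26 = 15 -> P
  E (position 4) -> position (4+3) mod 26 = 7 -> H
Result: IUDPH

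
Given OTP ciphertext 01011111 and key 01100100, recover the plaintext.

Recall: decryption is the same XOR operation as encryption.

Step 1: XOR ciphertext with key:
  Ciphertext: 01011111
  Key:        01100100
  XOR:        00111011
Step 2: Plaintext = 00111011 = 59 in decimal.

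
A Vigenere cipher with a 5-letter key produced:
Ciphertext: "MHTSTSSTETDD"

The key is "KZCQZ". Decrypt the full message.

Step 1: Key 'KZCQZ' has length 5. Extended key: KZCQZKZCQZKZ
Step 2: Decrypt each position:
  M(12) - K(10) = 2 = C
  H(7) - Z(25) = 8 = I
  T(19) - C(2) = 17 = R
  S(18) - Q(16) = 2 = C
  T(19) - Z(25) = 20 = U
  S(18) - K(10) = 8 = I
  S(18) - Z(25) = 19 = T
  T(19) - C(2) = 17 = R
  E(4) - Q(16) = 14 = O
  T(19) - Z(25) = 20 = U
  D(3) - K(10) = 19 = T
  D(3) - Z(25) = 4 = E
Plaintext: CIRCUITROUTE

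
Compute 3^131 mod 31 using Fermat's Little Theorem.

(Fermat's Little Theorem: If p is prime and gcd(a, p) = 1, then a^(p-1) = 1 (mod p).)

Step 1: Since 31 is prime, by Fermat's Little Theorem: 3^30 = 1 (mod 31).
Step 2: Reduce exponent: 131 mod 30 = 11.
Step 3: So 3^131 = 3^11 (mod 31).
Step 4: 3^11 mod 31 = 13.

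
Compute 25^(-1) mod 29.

Step 1: We need x such that 25 * x = 1 (mod 29).
Step 2: Using the extended Euclidean algorithm or trial:
  25 * 7 = 175 = 6 * 29 + 1.
Step 3: Since 175 mod 29 = 1, the inverse is x = 7.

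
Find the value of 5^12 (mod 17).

Step 1: Compute 5^12 mod 17 step by step, reducing modulo 17 at each step.
  5^1 mod 17 = 5
  5^2 mod 17 = (5 * 5) mod 17 = 8
  5^3 mod 17 = (8 * 5) mod 17 = 6
  5^4 mod 17 = (6 * 5) mod 17 = 13
  5^5 mod 17 = (13 * 5) mod 17 = 14
  5^6 mod 17 = (14 * 5) mod 17 = 2
  5^7 mod 17 = (2 * 5) mod 17 = 10
  5^8 mod 17 = (10 * 5) mod 17 = 16
  5^9 mod 17 = (16 * 5) mod 17 = 12
  5^10 mod 17 = (12 * 5) mod 17 = 9
  5^11 mod 17 = (9 * 5) mod 17 = 11
  5^12 mod 17 = (11 * 5) mod 17 = 4
Step 2: Result = 4.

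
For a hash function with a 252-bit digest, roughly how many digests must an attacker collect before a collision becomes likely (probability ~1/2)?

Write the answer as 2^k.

Step 1: The birthday paradox gives collision probability ~50% after sqrt(2^n) = 2^(n/2) hashes.
Step 2: For 252-bit output: 2^(252/2) = 2^126.
Step 3: Approximately 2^126 hash computations needed.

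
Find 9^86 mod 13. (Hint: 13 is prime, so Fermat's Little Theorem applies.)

Step 1: Since 13 is prime, by Fermat's Little Theorem: 9^12 = 1 (mod 13).
Step 2: Reduce exponent: 86 mod 12 = 2.
Step 3: So 9^86 = 9^2 (mod 13).
Step 4: 9^2 mod 13 = 3.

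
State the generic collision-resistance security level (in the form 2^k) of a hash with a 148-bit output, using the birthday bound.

Step 1: The birthday paradox gives collision probability ~50% after sqrt(2^n) = 2^(n/2) hashes.
Step 2: For 148-bit output: 2^(148/2) = 2^74.
Step 3: Approximately 2^74 hash computations needed.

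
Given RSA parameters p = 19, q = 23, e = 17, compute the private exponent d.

Step 1: n = 19 * 23 = 437.
Step 2: phi(n) = 18 * 22 = 396.
Step 3: Find d such that 17 * d = 1 (mod 396).
Step 4: d = 17^(-1) mod 396 = 233.
Verification: 17 * 233 = 3961 = 10 * 396 + 1.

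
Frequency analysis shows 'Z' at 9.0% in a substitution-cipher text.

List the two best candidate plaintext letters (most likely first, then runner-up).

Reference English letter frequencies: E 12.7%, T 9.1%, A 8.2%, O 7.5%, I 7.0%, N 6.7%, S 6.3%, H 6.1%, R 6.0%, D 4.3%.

Step 1: Observed frequency of 'Z' is 9.0%.
Step 2: Compute distances to each reference frequency and sort:
  T (9.1%): difference = 0.1% <-- BEST
  A (8.2%): difference = 0.8% <-- RUNNER-UP
  O (7.5%): difference = 1.5%
  I (7.0%): difference = 2.0%
  N (6.7%): difference = 2.3%
Step 3: Most likely is 'T' (9.1%, diff 0.1%); second most likely is 'A' (8.2%, diff 0.8%).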